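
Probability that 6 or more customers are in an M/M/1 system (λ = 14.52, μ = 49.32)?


ρ = 14.52/49.32 = 0.2944
P(N ≥ n) = ρ^n = 0.2944^6 = 0.0006511

Final: 0.0006511


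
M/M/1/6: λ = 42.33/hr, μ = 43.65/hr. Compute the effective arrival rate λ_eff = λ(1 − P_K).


ρ = 0.9698; P_K = (1−ρ)ρ^6/(1−ρ^7) = 0.130040
λ_eff = λ(1 − P_K) = 42.33·(1 − 0.130040) = 42.33·0.869960 = 36.8254 /hr

Final: 36.8254 /hr


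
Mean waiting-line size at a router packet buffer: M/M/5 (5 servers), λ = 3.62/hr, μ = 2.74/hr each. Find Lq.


a = λ/μ = 1.3212; ρ = a/5 = 0.2642
P₀ = 0.266610
Lq = P₀·a^c·ρ / (c!·(1−ρ)²) = 0.266610·4.02522·0.2642/(120·0.54135)
= 0.004365

Final: 0.004365


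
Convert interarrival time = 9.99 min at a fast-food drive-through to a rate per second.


λ = 1/(interarrival time) in consistent units.
1 second = 0.0166667 min, so λ = 0.0166667/9.99 = 0.001668 per second

Final: 0.001668 /sec


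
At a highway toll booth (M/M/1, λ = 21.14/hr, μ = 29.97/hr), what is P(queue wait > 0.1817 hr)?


ρ = 21.14/29.97 = 0.7054
P(Wq > t) = ρ·e^{−(μ−λ)t} = 0.7054·e^{−1.6044}
= 0.7054·0.201008 = 0.141785

Final: 0.141785


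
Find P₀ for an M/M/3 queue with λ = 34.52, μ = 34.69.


a = λ/μ = 34.52/34.69 = 0.9951; ρ = a/c = 0.3317
Σ_{k=0}^{2} a^k/k! (terms k=0..2) = 1.00000 + 0.99510 + 0.49511 = 2.49021
Tail: a^3/(3!(1−ρ)) = 0.98537/(6·0.6683) = 0.24574
P₀ = 1/(2.49021 + 0.24574) = 1/2.73595 = 0.365504

Final: 0.365504


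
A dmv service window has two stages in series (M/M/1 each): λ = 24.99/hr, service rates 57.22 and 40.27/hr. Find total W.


Each node sees arrival rate λ = 24.99/hr (tandem ⇒ throughput preserved).
W₁ = 1/(μ₁−λ) = 1/(57.22−24.99) = 0.03103 hr
W₂ = 1/(μ₂−λ) = 1/(40.27−24.99) = 0.06545 hr
W_total = W₁ + W₂ = 0.03103 + 0.06545 = 0.09647 hr

Final: 0.09647 hr


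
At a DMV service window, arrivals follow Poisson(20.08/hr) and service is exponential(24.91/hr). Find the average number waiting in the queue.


ρ = 20.08/24.91 = 0.8061
Lq = ρ²/(1−ρ) = 0.6498/0.1939 = 3.3512

Final: 3.3512


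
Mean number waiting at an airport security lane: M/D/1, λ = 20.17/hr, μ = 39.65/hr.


ρ = 20.17/39.65 = 0.5087
M/D/1: Lq = ρ²/(2(1−ρ)) = 0.2588/(2·0.4913) = 0.26336

Final: 0.26336


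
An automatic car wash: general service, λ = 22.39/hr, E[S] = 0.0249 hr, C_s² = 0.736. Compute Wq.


ρ = λ·E[S] = 22.39·0.0249 = 0.5575
E[S²] = E[S]²(1+C_s²) = 0.0249²·(1+0.736) = 0.001076
Wq = λ·E[S²]/(2(1−ρ)) = 22.39·0.001076/(2·0.4425) = 0.02723 hr

Final: 0.02723 hr


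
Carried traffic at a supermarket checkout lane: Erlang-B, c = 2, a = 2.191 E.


B(2,2.191) = 0.429286 (Erlang-B)
Carried load = a(1 − B) = 2.191·(1 − 0.429286) = 2.191·0.570714 = 1.2504 E

Final: 1.2504 Erlangs


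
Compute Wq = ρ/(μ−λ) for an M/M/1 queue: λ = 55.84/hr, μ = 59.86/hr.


ρ = 55.84/59.86 = 0.9328
Wq = ρ/(μ−λ) = 0.9328/(59.86 − 55.84) = 0.9328/4.02 = 0.2321 hr

Final: 0.2321 hr


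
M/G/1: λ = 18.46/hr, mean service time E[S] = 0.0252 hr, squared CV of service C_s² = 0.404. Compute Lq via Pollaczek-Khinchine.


ρ = λ·E[S] = 18.46·0.0252 = 0.4652
Lq = ρ²(1+C_s²)/(2(1−ρ)) = 0.2164·(1+0.404)/(2·0.5348)
= 0.2164·1.4040/1.0696 = 0.28406

Final: 0.28406


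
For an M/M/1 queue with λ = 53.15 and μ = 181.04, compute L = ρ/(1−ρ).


ρ = λ/μ = 53.15/181.04 = 0.2936
L = ρ/(1−ρ) = 0.2936/(1 − 0.2936) = 0.2936/0.7064 = 0.4156

Final: 0.4156


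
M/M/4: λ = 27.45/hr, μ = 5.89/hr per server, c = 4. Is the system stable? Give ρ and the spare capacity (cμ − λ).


Total capacity cμ = 4·5.89 = 23.56/hr
ρ = λ/(cμ) = 27.45/23.56 = 1.1651
Stable ⇔ ρ < 1: NO
Spare capacity = cμ − λ = 23.56 − 27.45 = -3.89/hr

Final: ρ = 1.1651; unstable; margin = -3.89/hr


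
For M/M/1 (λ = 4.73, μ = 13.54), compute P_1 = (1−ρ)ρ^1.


ρ = 4.73/13.54 = 0.3493
P_n = (1−ρ)·ρ^n = (1 − 0.3493)·0.3493^1 = 0.6507·0.349335 = 0.227300

Final: 0.227300


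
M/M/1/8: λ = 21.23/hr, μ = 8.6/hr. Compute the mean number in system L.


ρ = 21.23/8.6 = 2.4686
L = ρ[1 − (K+1)ρ^K + Kρ^(K+1)] / [(1−ρ)(1−ρ^(K+1))]
Numerator: 2.4686·(1 − 9·1379.152666 + 8·3404.582687) = 36597.773670
Denominator: (-1.4686)·(-3403.582687) = 4998.517364
L = 36597.773670/4998.517364 = 7.3217

Final: 7.3217


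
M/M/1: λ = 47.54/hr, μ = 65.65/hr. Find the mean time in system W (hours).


W = 1/(μ−λ) = 1/(65.65 − 47.54) = 1/18.11 = 0.05522 hr

Final: 0.05522 hr


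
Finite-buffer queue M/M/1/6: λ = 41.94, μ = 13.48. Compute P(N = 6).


ρ = λ/μ = 41.94/13.48 = 3.1113
P_K = (1−ρ)ρ^K/(1−ρ^(K+1)) = (-2.1113·907.049950)/(1 − 2822.082707)
= -1915.032757/-2821.082707 = 0.678829

Final: 0.678829


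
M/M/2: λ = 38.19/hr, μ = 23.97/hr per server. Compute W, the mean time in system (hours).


a = 1.5932; ρ = 0.7966; P₀ = 0.113201
Lq = P₀·a^c·ρ/(c!(1−ρ)²) = 2.76708
Wq = Lq/λ = 2.76708/38.19 = 0.07246 hr
W = Wq + 1/μ = 0.07246 + 0.04172 = 0.11417 hr

Final: 0.11417 hr


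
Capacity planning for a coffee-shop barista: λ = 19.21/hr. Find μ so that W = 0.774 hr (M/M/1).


W = 1/(μ−λ) ⇒ μ − λ = 1/W = 1/0.774 = 1.2920
μ = λ + 1/W = 19.21 + 1.2920 = 20.5020 per hr

Final: 20.5020 /hr


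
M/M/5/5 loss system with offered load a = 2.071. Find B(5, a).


B(c,a) = (a^c/c!) / Σ_{k=0}^{c} a^k/k!
a^5/5! = 0.317482
Σ terms (k=0..5): 1.00000 + 2.07100 + 2.14452 + 1.48043 + 0.76649 + 0.31748 = 7.779931
B = 0.317482/7.779931 = 0.040808

Final: 0.040808


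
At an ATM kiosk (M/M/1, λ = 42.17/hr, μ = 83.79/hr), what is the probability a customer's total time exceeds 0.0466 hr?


W ~ Exponential(μ−λ) for M/M/1.
μ − λ = 83.79 − 42.17 = 41.6200
P(W > t) = e^{−(μ−λ)t} = e^{−1.9395} = 0.143777

Final: 0.143777


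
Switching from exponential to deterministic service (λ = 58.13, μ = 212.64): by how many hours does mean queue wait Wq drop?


ρ = 58.13/212.64 = 0.2734
Wq(M/M/1) = ρ/(μ−λ) = 0.2734/154.51 = 0.001769 hr
Wq(M/D/1) = ρ/(2(μ−λ)) = 0.0008846 hr
Savings = 0.001769 − 0.0008846 = 0.0008846 hr

Final: 0.0008846 hr


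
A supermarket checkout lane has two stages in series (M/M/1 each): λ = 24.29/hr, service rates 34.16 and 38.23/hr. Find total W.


Each node sees arrival rate λ = 24.29/hr (tandem ⇒ throughput preserved).
W₁ = 1/(μ₁−λ) = 1/(34.16−24.29) = 0.10132 hr
W₂ = 1/(μ₂−λ) = 1/(38.23−24.29) = 0.07174 hr
W_total = W₁ + W₂ = 0.10132 + 0.07174 = 0.17305 hr

Final: 0.17305 hr


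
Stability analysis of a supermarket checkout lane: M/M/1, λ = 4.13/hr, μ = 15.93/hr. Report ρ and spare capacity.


Total capacity cμ = 1·15.93 = 15.93/hr
ρ = λ/(cμ) = 4.13/15.93 = 0.2593
Stable ⇔ ρ < 1: YES
Spare capacity = cμ − λ = 15.93 − 4.13 = 11.80/hr

Final: ρ = 0.2593; stable; margin = 11.80/hr


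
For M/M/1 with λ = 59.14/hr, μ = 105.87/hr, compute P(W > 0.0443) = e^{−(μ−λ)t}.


W ~ Exponential(μ−λ) for M/M/1.
μ − λ = 105.87 − 59.14 = 46.7300
P(W > t) = e^{−(μ−λ)t} = e^{−2.0701} = 0.126168

Final: 0.126168


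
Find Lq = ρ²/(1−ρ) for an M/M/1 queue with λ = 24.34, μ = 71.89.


ρ = 24.34/71.89 = 0.3386
Lq = ρ²/(1−ρ) = 0.1146/0.6614 = 0.1733

Final: 0.1733


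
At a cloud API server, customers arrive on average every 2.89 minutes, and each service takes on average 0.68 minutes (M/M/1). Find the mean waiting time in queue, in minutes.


λ = 60/2.89 = 20.7612 /hr
μ = 60/0.68 = 88.2353 /hr
ρ = λ/μ = 20.7612/88.2353 = 0.2353
Wq = ρ/(μ−λ) = 0.2353/(88.2353−20.7612) = 0.003487 hr
In minutes: 0.003487·60 = 0.2092 min

Final: 0.2092 min


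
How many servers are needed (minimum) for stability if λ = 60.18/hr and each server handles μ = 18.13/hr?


Stability requires cμ > λ ⇔ c > λ/μ.
λ/μ = 60.18/18.13 = 3.3194
Minimum integer c = ⌊3.3194⌋ + 1 = 4
Check: 4·18.13 = 72.52 > 60.18, while 3·18.13 = 54.39 ≤ 60.18

Final: 4 servers


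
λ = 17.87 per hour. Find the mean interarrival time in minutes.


Mean interarrival time = 1/λ = 1/17.87 hour = 0.05596 hour
In minutes: 0.05596 × 60 = 3.3576 min

Final: 3.3576 min


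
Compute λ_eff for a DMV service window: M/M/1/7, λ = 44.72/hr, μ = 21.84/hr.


ρ = 2.0476; P_K = (1−ρ)ρ^7/(1−ρ^8) = 0.513289
λ_eff = λ(1 − P_K) = 44.72·(1 − 0.513289) = 44.72·0.486711 = 21.7657 /hr

Final: 21.7657 /hr


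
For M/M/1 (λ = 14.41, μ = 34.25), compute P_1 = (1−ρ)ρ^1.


ρ = 14.41/34.25 = 0.4207
P_n = (1−ρ)·ρ^n = (1 − 0.4207)·0.4207^1 = 0.5793·0.420730 = 0.243716

Final: 0.243716


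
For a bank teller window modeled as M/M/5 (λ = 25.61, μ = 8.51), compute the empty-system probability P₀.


a = λ/μ = 25.61/8.51 = 3.0094; ρ = a/c = 0.6019
Σ_{k=0}^{4} a^k/k! (terms k=0..4) = 1.00000 + 3.00940 + 4.52825 + 4.54244 + 3.41750 = 16.49759
Tail: a^5/(5!(1−ρ)) = 246.83122/(120·0.3981) = 5.16660
P₀ = 1/(16.49759 + 5.16660) = 1/21.66419 = 0.046159

Final: 0.046159


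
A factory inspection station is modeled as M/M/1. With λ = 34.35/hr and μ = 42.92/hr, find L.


ρ = λ/μ = 34.35/42.92 = 0.8003
L = ρ/(1−ρ) = 0.8003/(1 − 0.8003) = 0.8003/0.1997 = 4.0082

Final: 4.0082


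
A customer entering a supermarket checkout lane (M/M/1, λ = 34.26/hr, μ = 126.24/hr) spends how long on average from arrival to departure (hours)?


W = 1/(μ−λ) = 1/(126.24 − 34.26) = 1/91.98 = 0.01087 hr

Final: 0.01087 hr


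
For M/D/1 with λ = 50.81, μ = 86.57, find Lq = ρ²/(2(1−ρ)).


ρ = 50.81/86.57 = 0.5869
M/D/1: Lq = ρ²/(2(1−ρ)) = 0.3445/(2·0.4131) = 0.41697

Final: 0.41697


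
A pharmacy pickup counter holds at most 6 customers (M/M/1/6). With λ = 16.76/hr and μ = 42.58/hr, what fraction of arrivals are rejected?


ρ = λ/μ = 16.76/42.58 = 0.3936
P_K = (1−ρ)ρ^K/(1−ρ^(K+1)) = (0.6064·0.003719)/(1 − 0.001464)
= 0.002255/0.998536 = 0.002258

Final: 0.002258


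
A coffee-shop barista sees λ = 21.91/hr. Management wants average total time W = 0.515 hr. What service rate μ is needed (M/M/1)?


W = 1/(μ−λ) ⇒ μ − λ = 1/W = 1/0.515 = 1.9417
μ = λ + 1/W = 21.91 + 1.9417 = 23.8517 per hr

Final: 23.8517 /hr


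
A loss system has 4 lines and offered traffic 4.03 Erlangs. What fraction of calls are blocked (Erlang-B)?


B(c,a) = (a^c/c!) / Σ_{k=0}^{c} a^k/k!
a^4/4! = 10.990285
Σ terms (k=0..4): 1.00000 + 4.03000 + 8.12045 + 10.90847 + 10.99028 = 35.049206
B = 10.990285/35.049206 = 0.313567

Final: 0.313567


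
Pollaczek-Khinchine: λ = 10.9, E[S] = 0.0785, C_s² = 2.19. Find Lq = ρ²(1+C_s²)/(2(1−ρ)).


ρ = λ·E[S] = 10.9·0.0785 = 0.8557
Lq = ρ²(1+C_s²)/(2(1−ρ)) = 0.7321·(1+2.19)/(2·0.1443)
= 0.7321·3.1900/0.2887 = 8.08977

Final: 8.08977


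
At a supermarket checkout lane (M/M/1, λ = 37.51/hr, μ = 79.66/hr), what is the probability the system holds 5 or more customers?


ρ = 37.51/79.66 = 0.4709
P(N ≥ n) = ρ^n = 0.4709^5 = 0.023149

Final: 0.023149


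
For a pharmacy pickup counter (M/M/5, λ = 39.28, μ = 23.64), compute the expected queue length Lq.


a = λ/μ = 1.6616; ρ = a/5 = 0.3323
P₀ = 0.189312
Lq = P₀·a^c·ρ / (c!·(1−ρ)²) = 0.189312·12.66543·0.3323/(120·0.44580)
= 0.01489

Final: 0.01489


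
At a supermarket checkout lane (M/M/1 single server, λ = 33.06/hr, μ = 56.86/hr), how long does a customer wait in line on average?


ρ = 33.06/56.86 = 0.5814
Wq = ρ/(μ−λ) = 0.5814/(56.86 − 33.06) = 0.5814/23.80 = 0.02443 hr

Final: 0.02443 hr


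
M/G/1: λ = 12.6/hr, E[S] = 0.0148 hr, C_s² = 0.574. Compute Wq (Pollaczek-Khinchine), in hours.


ρ = λ·E[S] = 12.6·0.0148 = 0.1865
E[S²] = E[S]²(1+C_s²) = 0.0148²·(1+0.574) = 0.0003448
Wq = λ·E[S²]/(2(1−ρ)) = 12.6·0.0003448/(2·0.8135) = 0.002670 hr

Final: 0.002670 hr


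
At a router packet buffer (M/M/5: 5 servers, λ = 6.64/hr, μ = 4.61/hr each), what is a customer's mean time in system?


a = 1.4403; ρ = 0.2881; P₀ = 0.236543
Lq = P₀·a^c·ρ/(c!(1−ρ)²) = 0.006945
Wq = Lq/λ = 0.006945/6.64 = 0.001046 hr
W = Wq + 1/μ = 0.001046 + 0.21692 = 0.21797 hr

Final: 0.21797 hr


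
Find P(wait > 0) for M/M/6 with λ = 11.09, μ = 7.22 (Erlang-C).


a = λ/μ = 1.5360; ρ = a/6 = 0.2560
P₀ = 0.215175 (from M/M/c formula)
C(c,a) = [a^c/(c!(1−ρ))]·P₀ = [13.13306/(720·0.7440)]·0.215175
= 0.02452·0.215175 = 0.005275

Final: 0.005275


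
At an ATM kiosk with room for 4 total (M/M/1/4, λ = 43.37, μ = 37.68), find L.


ρ = 43.37/37.68 = 1.1510
L = ρ[1 − (K+1)ρ^K + Kρ^(K+1)] / [(1−ρ)(1−ρ^(K+1))]
Numerator: 1.1510·(1 − 5·1.755149 + 4·2.020192) = 0.351081
Denominator: (-0.1510)·(-1.020192) = 0.154058
L = 0.351081/0.154058 = 2.2789

Final: 2.2789


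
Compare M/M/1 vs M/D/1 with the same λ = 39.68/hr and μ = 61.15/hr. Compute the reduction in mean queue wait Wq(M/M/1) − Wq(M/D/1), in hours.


ρ = 39.68/61.15 = 0.6489
Wq(M/M/1) = ρ/(μ−λ) = 0.6489/21.47 = 0.03022 hr
Wq(M/D/1) = ρ/(2(μ−λ)) = 0.01511 hr
Savings = 0.03022 − 0.01511 = 0.01511 hr

Final: 0.01511 hr


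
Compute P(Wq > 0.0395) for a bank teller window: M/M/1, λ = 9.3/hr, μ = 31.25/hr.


ρ = 9.3/31.25 = 0.2976
P(Wq > t) = ρ·e^{−(μ−λ)t} = 0.2976·e^{−0.8670}
= 0.2976·0.420200 = 0.125051

Final: 0.125051


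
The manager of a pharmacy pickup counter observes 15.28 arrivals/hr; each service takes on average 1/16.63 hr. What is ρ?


ρ = λ/μ = 15.28/16.63 = 0.9188

Final: 0.9188


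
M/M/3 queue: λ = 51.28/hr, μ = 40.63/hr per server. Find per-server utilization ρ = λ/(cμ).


ρ = λ/(cμ) = 51.28/(3·40.63) = 51.28/121.89 = 0.4207

Final: 0.4207


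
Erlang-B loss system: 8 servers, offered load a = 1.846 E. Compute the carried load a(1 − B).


B(8,1.846) = 0.0005281 (Erlang-B)
Carried load = a(1 − B) = 1.846·(1 − 0.0005281) = 1.846·0.999472 = 1.8450 E

Final: 1.8450 Erlangs


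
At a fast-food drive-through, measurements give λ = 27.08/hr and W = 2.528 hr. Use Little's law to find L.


L = λW = 27.08·2.528 = 68.4582

Final: 68.4582


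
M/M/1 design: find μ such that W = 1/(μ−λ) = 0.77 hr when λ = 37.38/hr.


W = 1/(μ−λ) ⇒ μ − λ = 1/W = 1/0.77 = 1.2987
μ = λ + 1/W = 37.38 + 1.2987 = 38.6787 per hr

Final: 38.6787 /hr


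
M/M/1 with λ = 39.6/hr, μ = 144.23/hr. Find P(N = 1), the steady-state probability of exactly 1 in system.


ρ = 39.6/144.23 = 0.2746
P_n = (1−ρ)·ρ^n = (1 − 0.2746)·0.2746^1 = 0.7254·0.274561 = 0.199177

Final: 0.199177


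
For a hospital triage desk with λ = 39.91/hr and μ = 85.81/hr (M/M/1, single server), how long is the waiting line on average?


ρ = 39.91/85.81 = 0.4651
Lq = ρ²/(1−ρ) = 0.2163/0.5349 = 0.4044

Final: 0.4044


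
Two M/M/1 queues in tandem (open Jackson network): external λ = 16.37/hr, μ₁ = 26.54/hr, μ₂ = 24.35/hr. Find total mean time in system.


Each node sees arrival rate λ = 16.37/hr (tandem ⇒ throughput preserved).
W₁ = 1/(μ₁−λ) = 1/(26.54−16.37) = 0.09833 hr
W₂ = 1/(μ₂−λ) = 1/(24.35−16.37) = 0.12531 hr
W_total = W₁ + W₂ = 0.09833 + 0.12531 = 0.22364 hr

Final: 0.22364 hr


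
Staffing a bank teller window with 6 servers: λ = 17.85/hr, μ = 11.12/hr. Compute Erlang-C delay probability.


a = λ/μ = 1.6052; ρ = a/6 = 0.2675
P₀ = 0.200769 (from M/M/c formula)
C(c,a) = [a^c/(c!(1−ρ))]·P₀ = [17.10805/(720·0.7325)]·0.200769
= 0.03244·0.200769 = 0.006513

Final: 0.006513


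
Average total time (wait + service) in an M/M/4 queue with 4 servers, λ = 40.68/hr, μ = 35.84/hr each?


a = 1.1350; ρ = 0.2838; P₀ = 0.320566
Lq = P₀·a^c·ρ/(c!(1−ρ)²) = 0.01226
Wq = Lq/λ = 0.01226/40.68 = 0.0003014 hr
W = Wq + 1/μ = 0.0003014 + 0.02790 = 0.02820 hr

Final: 0.02820 hr


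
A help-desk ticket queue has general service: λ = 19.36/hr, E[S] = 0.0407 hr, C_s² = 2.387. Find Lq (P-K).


ρ = λ·E[S] = 19.36·0.0407 = 0.7880
Lq = ρ²(1+C_s²)/(2(1−ρ)) = 0.6209·(1+2.387)/(2·0.2120)
= 0.6209·3.3870/0.4241 = 4.95850

Final: 4.95850


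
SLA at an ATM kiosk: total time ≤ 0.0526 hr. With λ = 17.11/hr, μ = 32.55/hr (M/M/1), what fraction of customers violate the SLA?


W ~ Exponential(μ−λ) for M/M/1.
μ − λ = 32.55 − 17.11 = 15.4400
P(W > t) = e^{−(μ−λ)t} = e^{−0.8121} = 0.443905

Final: 0.443905


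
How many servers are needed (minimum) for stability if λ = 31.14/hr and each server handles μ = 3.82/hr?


Stability requires cμ > λ ⇔ c > λ/μ.
λ/μ = 31.14/3.82 = 8.1518
Minimum integer c = ⌊8.1518⌋ + 1 = 9
Check: 9·3.82 = 34.38 > 31.14, while 8·3.82 = 30.56 ≤ 31.14

Final: 9 servers


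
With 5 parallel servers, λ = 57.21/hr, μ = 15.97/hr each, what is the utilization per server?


ρ = λ/(cμ) = 57.21/(5·15.97) = 57.21/79.85 = 0.7165

Final: 0.7165


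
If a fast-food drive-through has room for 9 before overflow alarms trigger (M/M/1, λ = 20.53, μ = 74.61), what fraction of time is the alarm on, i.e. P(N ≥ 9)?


ρ = 20.53/74.61 = 0.2752
P(N ≥ n) = ρ^n = 0.2752^9 = 0.000009043

Final: 0.000009043


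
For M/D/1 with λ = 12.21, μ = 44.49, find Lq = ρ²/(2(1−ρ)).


ρ = 12.21/44.49 = 0.2744
M/D/1: Lq = ρ²/(2(1−ρ)) = 0.07532/(2·0.7256) = 0.05190

Final: 0.05190


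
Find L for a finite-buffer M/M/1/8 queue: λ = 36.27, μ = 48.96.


ρ = 36.27/48.96 = 0.7408
L = ρ[1 − (K+1)ρ^K + Kρ^(K+1)] / [(1−ρ)(1−ρ^(K+1))]
Numerator: 0.7408·(1 − 9·0.090709 + 8·0.067198) = 0.534274
Denominator: (0.2592)·(0.932802) = 0.241774
L = 0.534274/0.241774 = 2.2098

Final: 2.2098


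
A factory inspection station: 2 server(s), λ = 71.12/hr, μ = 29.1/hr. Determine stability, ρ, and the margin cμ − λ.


Total capacity cμ = 2·29.1 = 58.20/hr
ρ = λ/(cμ) = 71.12/58.20 = 1.2220
Stable ⇔ ρ < 1: NO
Spare capacity = cμ − λ = 58.20 − 71.12 = -12.92/hr

Final: ρ = 1.2220; unstable; margin = -12.92/hr


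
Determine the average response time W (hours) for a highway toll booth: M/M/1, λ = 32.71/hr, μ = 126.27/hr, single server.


W = 1/(μ−λ) = 1/(126.27 − 32.71) = 1/93.56 = 0.01069 hr

Final: 0.01069 hr


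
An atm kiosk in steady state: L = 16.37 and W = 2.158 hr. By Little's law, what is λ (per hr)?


λ = L/W = 16.37/2.158 = 7.5857 /hr

Final: 7.5857 /hr


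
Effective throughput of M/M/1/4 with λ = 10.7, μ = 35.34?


ρ = 0.3028; P_K = (1−ρ)ρ^4/(1−ρ^5) = 0.005874
λ_eff = λ(1 − P_K) = 10.7·(1 − 0.005874) = 10.7·0.994126 = 10.6371 /hr

Final: 10.6371 /hr


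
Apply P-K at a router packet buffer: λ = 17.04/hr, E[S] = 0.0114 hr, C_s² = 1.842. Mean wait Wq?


ρ = λ·E[S] = 17.04·0.0114 = 0.1943
E[S²] = E[S]²(1+C_s²) = 0.0114²·(1+1.842) = 0.0003693
Wq = λ·E[S²]/(2(1−ρ)) = 17.04·0.0003693/(2·0.8057) = 0.003905 hr

Final: 0.003905 hr


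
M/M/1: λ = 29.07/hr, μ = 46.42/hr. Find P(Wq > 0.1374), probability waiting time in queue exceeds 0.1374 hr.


ρ = 29.07/46.42 = 0.6262
P(Wq > t) = ρ·e^{−(μ−λ)t} = 0.6262·e^{−2.3839}
= 0.6262·0.092191 = 0.057734

Final: 0.057734


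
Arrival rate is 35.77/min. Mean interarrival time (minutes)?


Mean interarrival time = 1/λ = 1/35.77 minute = 0.02796 minute
In minutes: 0.02796 × 1 = 0.02796 min

Final: 0.02796 min


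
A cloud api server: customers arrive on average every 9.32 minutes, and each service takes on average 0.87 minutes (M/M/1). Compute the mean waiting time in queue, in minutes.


λ = 60/9.32 = 6.4378 /hr
μ = 60/0.87 = 68.9655 /hr
ρ = λ/μ = 6.4378/68.9655 = 0.09335
Wq = ρ/(μ−λ) = 0.09335/(68.9655−6.4378) = 0.001493 hr
In minutes: 0.001493·60 = 0.08957 min

Final: 0.08957 min


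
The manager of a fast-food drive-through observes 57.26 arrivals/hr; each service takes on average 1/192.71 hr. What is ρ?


ρ = λ/μ = 57.26/192.71 = 0.2971

Final: 0.2971


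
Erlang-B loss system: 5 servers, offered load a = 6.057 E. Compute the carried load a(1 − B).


B(5,6.057) = 0.364362 (Erlang-B)
Carried load = a(1 − B) = 6.057·(1 − 0.364362) = 6.057·0.635638 = 3.8501 E

Final: 3.8501 Erlangs


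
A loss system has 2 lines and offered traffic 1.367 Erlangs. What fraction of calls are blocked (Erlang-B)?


B(c,a) = (a^c/c!) / Σ_{k=0}^{c} a^k/k!
a^2/2! = 0.934345
Σ terms (k=0..2): 1.00000 + 1.36700 + 0.93434 = 3.301344
B = 0.934345/3.301344 = 0.283019

Final: 0.283019


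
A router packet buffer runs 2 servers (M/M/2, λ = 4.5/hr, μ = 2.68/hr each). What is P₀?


a = λ/μ = 4.5/2.68 = 1.6791; ρ = a/c = 0.8396
Σ_{k=0}^{1} a^k/k! (terms k=0..1) = 1.00000 + 1.67910 = 2.67910
Tail: a^2/(2!(1−ρ)) = 2.81939/(2·0.1604) = 8.78601
P₀ = 1/(2.67910 + 8.78601) = 1/11.46512 = 0.087221

Final: 0.087221


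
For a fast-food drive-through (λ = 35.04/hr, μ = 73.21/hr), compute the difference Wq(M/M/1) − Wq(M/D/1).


ρ = 35.04/73.21 = 0.4786
Wq(M/M/1) = ρ/(μ−λ) = 0.4786/38.17 = 0.01254 hr
Wq(M/D/1) = ρ/(2(μ−λ)) = 0.006270 hr
Savings = 0.01254 − 0.006270 = 0.006270 hr

Final: 0.006270 hr


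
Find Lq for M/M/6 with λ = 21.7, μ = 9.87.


a = λ/μ = 2.1986; ρ = a/6 = 0.3664
P₀ = 0.110669
Lq = P₀·a^c·ρ / (c!·(1−ρ)²) = 0.110669·112.94200·0.3664/(720·0.40141)
= 0.01585

Final: 0.01585


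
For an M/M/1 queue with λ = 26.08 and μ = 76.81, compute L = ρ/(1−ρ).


ρ = λ/μ = 26.08/76.81 = 0.3395
L = ρ/(1−ρ) = 0.3395/(1 − 0.3395) = 0.3395/0.6605 = 0.5141

Final: 0.5141


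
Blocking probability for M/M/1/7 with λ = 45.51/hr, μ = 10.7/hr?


ρ = λ/μ = 45.51/10.7 = 4.2533
P_K = (1−ρ)ρ^K/(1−ρ^(K+1)) = (-3.2533·25180.329264)/(1 − 107098.764935)
= -81918.435671/-107097.764935 = 0.764894

Final: 0.764894


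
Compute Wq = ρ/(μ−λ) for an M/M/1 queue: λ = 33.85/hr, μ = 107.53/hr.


ρ = 33.85/107.53 = 0.3148
Wq = ρ/(μ−λ) = 0.3148/(107.53 − 33.85) = 0.3148/73.68 = 0.004272 hr

Final: 0.004272 hr


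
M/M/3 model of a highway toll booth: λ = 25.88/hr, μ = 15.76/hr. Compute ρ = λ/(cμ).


ρ = λ/(cμ) = 25.88/(3·15.76) = 25.88/47.28 = 0.5474

Final: 0.5474


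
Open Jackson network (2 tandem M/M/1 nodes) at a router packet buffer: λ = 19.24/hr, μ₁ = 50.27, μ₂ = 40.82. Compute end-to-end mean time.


Each node sees arrival rate λ = 19.24/hr (tandem ⇒ throughput preserved).
W₁ = 1/(μ₁−λ) = 1/(50.27−19.24) = 0.03223 hr
W₂ = 1/(μ₂−λ) = 1/(40.82−19.24) = 0.04634 hr
W_total = W₁ + W₂ = 0.03223 + 0.04634 = 0.07857 hr

Final: 0.07857 hr


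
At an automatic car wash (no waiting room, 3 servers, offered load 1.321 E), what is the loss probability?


B(c,a) = (a^c/c!) / Σ_{k=0}^{c} a^k/k!
a^3/3! = 0.384200
Σ terms (k=0..3): 1.00000 + 1.32100 + 0.87252 + 0.38420 = 3.577720
B = 0.384200/3.577720 = 0.107387

Final: 0.107387


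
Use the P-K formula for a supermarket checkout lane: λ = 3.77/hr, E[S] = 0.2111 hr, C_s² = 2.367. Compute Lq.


ρ = λ·E[S] = 3.77·0.2111 = 0.7958
Lq = ρ²(1+C_s²)/(2(1−ρ)) = 0.6334·(1+2.367)/(2·0.2042)
= 0.6334·3.3670/0.4083 = 5.22296

Final: 5.22296


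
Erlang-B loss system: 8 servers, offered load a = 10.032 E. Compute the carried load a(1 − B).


B(8,10.032) = 0.339813 (Erlang-B)
Carried load = a(1 − B) = 10.032·(1 − 0.339813) = 10.032·0.660187 = 6.6230 E

Final: 6.6230 Erlangs


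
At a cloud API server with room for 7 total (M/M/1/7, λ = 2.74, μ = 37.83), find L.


ρ = 2.74/37.83 = 0.07243
L = ρ[1 − (K+1)ρ^K + Kρ^(K+1)] / [(1−ρ)(1−ρ^(K+1))]
Numerator: 0.07243·(1 − 8·0.00000001046 + 7·7.574e-10) = 0.072429
Denominator: (0.9276)·(1.000000) = 0.927571
L = 0.072429/0.927571 = 0.07808

Final: 0.07808


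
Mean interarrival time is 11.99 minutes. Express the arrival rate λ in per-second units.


λ = 1/(interarrival time) in consistent units.
1 second = 0.0166667 min, so λ = 0.0166667/11.99 = 0.001390 per second

Final: 0.001390 /sec


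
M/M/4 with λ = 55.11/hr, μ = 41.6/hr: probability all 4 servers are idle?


a = λ/μ = 55.11/41.6 = 1.3248; ρ = a/c = 0.3312
Σ_{k=0}^{3} a^k/k! (terms k=0..3) = 1.00000 + 1.32476 + 0.87749 + 0.38749 = 3.58974
Tail: a^4/(4!(1−ρ)) = 3.07998/(24·0.6688) = 0.19188
P₀ = 1/(3.58974 + 0.19188) = 1/3.78163 = 0.264437

Final: 0.264437


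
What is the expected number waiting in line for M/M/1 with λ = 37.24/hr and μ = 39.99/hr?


ρ = 37.24/39.99 = 0.9312
Lq = ρ²/(1−ρ) = 0.8672/0.06877 = 12.6106

Final: 12.6106


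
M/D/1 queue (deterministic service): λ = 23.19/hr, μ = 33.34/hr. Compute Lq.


ρ = 23.19/33.34 = 0.6956
M/D/1: Lq = ρ²/(2(1−ρ)) = 0.4838/(2·0.3044) = 0.79458

Final: 0.79458


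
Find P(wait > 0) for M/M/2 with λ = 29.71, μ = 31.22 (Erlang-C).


a = λ/μ = 0.9516; ρ = a/2 = 0.4758
P₀ = 0.355182 (from M/M/c formula)
C(c,a) = [a^c/(c!(1−ρ))]·P₀ = [0.90561/(2·0.5242)]·0.355182
= 0.86383·0.355182 = 0.306815

Final: 0.306815


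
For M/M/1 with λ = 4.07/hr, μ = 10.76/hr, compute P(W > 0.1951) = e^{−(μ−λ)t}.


W ~ Exponential(μ−λ) for M/M/1.
μ − λ = 10.76 − 4.07 = 6.6900
P(W > t) = e^{−(μ−λ)t} = e^{−1.3052} = 0.271113

Final: 0.271113


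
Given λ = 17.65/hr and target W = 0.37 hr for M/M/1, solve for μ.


W = 1/(μ−λ) ⇒ μ − λ = 1/W = 1/0.37 = 2.7027
μ = λ + 1/W = 17.65 + 2.7027 = 20.3527 per hr

Final: 20.3527 /hr


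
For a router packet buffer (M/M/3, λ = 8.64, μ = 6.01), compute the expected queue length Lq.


a = λ/μ = 1.4376; ρ = a/3 = 0.4792
P₀ = 0.226154
Lq = P₀·a^c·ρ / (c!·(1−ρ)²) = 0.226154·2.97110·0.4792/(6·0.27123)
= 0.19786

Final: 0.19786


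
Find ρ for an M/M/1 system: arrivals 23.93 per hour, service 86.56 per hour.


ρ = λ/μ = 23.93/86.56 = 0.2765

Final: 0.2765


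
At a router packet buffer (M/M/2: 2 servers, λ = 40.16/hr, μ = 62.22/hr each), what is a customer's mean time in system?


a = 0.6455; ρ = 0.3227; P₀ = 0.512029
Lq = P₀·a^c·ρ/(c!(1−ρ)²) = 0.07504
Wq = Lq/λ = 0.07504/40.16 = 0.001869 hr
W = Wq + 1/μ = 0.001869 + 0.01607 = 0.01794 hr

Final: 0.01794 hr


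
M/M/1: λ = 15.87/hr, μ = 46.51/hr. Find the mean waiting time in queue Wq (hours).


ρ = 15.87/46.51 = 0.3412
Wq = ρ/(μ−λ) = 0.3412/(46.51 − 15.87) = 0.3412/30.64 = 0.01114 hr

Final: 0.01114 hr


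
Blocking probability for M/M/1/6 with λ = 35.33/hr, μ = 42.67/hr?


ρ = λ/μ = 35.33/42.67 = 0.8280
P_K = (1−ρ)ρ^K/(1−ρ^(K+1)) = (0.1720·0.322200)/(1 − 0.266776)
= 0.055424/0.733224 = 0.075590

Final: 0.075590


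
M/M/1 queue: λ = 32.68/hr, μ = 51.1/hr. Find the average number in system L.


ρ = λ/μ = 32.68/51.1 = 0.6395
L = ρ/(1−ρ) = 0.6395/(1 − 0.6395) = 0.6395/0.3605 = 1.7742

Final: 1.7742


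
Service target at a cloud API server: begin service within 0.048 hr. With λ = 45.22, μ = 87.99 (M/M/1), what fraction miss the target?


ρ = 45.22/87.99 = 0.5139
P(Wq > t) = ρ·e^{−(μ−λ)t} = 0.5139·e^{−2.0530}
= 0.5139·0.128354 = 0.065964

Final: 0.065964


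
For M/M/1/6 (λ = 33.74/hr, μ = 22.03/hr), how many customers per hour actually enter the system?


ρ = 1.5315; P_K = (1−ρ)ρ^6/(1−ρ^7) = 0.365560
λ_eff = λ(1 − P_K) = 33.74·(1 − 0.365560) = 33.74·0.634440 = 21.4060 /hr

Final: 21.4060 /hr


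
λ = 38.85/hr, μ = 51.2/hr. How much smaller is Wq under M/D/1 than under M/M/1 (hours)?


ρ = 38.85/51.2 = 0.7588
Wq(M/M/1) = ρ/(μ−λ) = 0.7588/12.35 = 0.06144 hr
Wq(M/D/1) = ρ/(2(μ−λ)) = 0.03072 hr
Savings = 0.06144 − 0.03072 = 0.03072 hr

Final: 0.03072 hr


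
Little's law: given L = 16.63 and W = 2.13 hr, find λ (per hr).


λ = L/W = 16.63/2.13 = 7.8075 /hr

Final: 7.8075 /hr


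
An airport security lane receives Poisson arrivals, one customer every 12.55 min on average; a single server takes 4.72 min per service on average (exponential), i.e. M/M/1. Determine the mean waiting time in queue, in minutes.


λ = 60/12.55 = 4.7809 /hr
μ = 60/4.72 = 12.7119 /hr
ρ = λ/μ = 4.7809/12.7119 = 0.3761
Wq = ρ/(μ−λ) = 0.3761/(12.7119−4.7809) = 0.04742 hr
In minutes: 0.04742·60 = 2.845 min

Final: 2.845 min


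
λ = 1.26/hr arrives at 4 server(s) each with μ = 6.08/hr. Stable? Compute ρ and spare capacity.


Total capacity cμ = 4·6.08 = 24.32/hr
ρ = λ/(cμ) = 1.26/24.32 = 0.05181
Stable ⇔ ρ < 1: YES
Spare capacity = cμ − λ = 24.32 − 1.26 = 23.06/hr

Final: ρ = 0.05181; stable; margin = 23.06/hr


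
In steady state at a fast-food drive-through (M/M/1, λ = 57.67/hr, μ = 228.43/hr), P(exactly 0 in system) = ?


ρ = 57.67/228.43 = 0.2525
P_n = (1−ρ)·ρ^n = (1 − 0.2525)·0.2525^0 = 0.7475·1.000000 = 0.747538

Final: 0.747538


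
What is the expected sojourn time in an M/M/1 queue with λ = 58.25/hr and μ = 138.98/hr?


W = 1/(μ−λ) = 1/(138.98 − 58.25) = 1/80.73 = 0.01239 hr

Final: 0.01239 hr


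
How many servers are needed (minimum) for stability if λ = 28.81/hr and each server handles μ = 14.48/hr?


Stability requires cμ > λ ⇔ c > λ/μ.
λ/μ = 28.81/14.48 = 1.9896
Minimum integer c = ⌊1.9896⌋ + 1 = 2
Check: 2·14.48 = 28.96 > 28.81, while 1·14.48 = 14.48 ≤ 28.81

Final: 2 servers


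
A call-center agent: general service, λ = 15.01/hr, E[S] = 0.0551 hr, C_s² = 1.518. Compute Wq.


ρ = λ·E[S] = 15.01·0.0551 = 0.8271
E[S²] = E[S]²(1+C_s²) = 0.0551²·(1+1.518) = 0.007645
Wq = λ·E[S²]/(2(1−ρ)) = 15.01·0.007645/(2·0.1729) = 0.33174 hr

Final: 0.33174 hr


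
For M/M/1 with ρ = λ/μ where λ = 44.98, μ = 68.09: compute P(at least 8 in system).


ρ = 44.98/68.09 = 0.6606
P(N ≥ n) = ρ^n = 0.6606^8 = 0.036265

Final: 0.036265


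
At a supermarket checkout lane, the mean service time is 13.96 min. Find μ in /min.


μ = 1/(service time) in consistent units.
1 minute = 1 min, so μ = 1/13.96 = 0.07163 per minute

Final: 0.07163 /min


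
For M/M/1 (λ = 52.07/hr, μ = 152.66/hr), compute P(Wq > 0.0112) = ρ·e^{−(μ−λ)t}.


ρ = 52.07/152.66 = 0.3411
P(Wq > t) = ρ·e^{−(μ−λ)t} = 0.3411·e^{−1.1266}
= 0.3411·0.324131 = 0.110556

Final: 0.110556


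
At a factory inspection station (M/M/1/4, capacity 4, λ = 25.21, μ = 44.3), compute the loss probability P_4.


ρ = λ/μ = 25.21/44.3 = 0.5691
P_K = (1−ρ)ρ^K/(1−ρ^(K+1)) = (0.4309·0.104876)/(1 − 0.059682)
= 0.045194/0.940318 = 0.048062

Final: 0.048062


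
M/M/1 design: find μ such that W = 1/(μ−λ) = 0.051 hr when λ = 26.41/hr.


W = 1/(μ−λ) ⇒ μ − λ = 1/W = 1/0.051 = 19.6078
μ = λ + 1/W = 26.41 + 19.6078 = 46.0178 per hr

Final: 46.0178 /hr


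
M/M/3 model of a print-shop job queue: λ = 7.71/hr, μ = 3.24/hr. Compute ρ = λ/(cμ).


ρ = λ/(cμ) = 7.71/(3·3.24) = 7.71/9.72 = 0.7932

Final: 0.7932


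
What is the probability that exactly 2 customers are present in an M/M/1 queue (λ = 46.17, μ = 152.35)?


ρ = 46.17/152.35 = 0.3031
P_n = (1−ρ)·ρ^n = (1 − 0.3031)·0.3031^2 = 0.6969·0.091841 = 0.064008

Final: 0.064008


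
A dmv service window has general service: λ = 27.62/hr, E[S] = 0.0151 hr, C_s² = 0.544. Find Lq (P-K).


ρ = λ·E[S] = 27.62·0.0151 = 0.4171
Lq = ρ²(1+C_s²)/(2(1−ρ)) = 0.1739·(1+0.544)/(2·0.5829)
= 0.1739·1.5440/1.1659 = 0.23035

Final: 0.23035


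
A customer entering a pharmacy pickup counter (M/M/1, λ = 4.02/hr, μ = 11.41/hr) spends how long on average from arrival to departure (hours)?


W = 1/(μ−λ) = 1/(11.41 − 4.02) = 1/7.39 = 0.1353 hr

Final: 0.1353 hr


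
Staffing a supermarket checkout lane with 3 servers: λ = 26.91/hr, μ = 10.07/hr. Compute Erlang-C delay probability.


a = λ/μ = 2.6723; ρ = a/3 = 0.8908
P₀ = 0.027503 (from M/M/c formula)
C(c,a) = [a^c/(c!(1−ρ))]·P₀ = [19.08327/(6·0.1092)]·0.027503
= 29.11644·0.027503 = 0.800797

Final: 0.800797


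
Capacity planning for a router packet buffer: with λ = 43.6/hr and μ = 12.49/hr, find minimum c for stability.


Stability requires cμ > λ ⇔ c > λ/μ.
λ/μ = 43.6/12.49 = 3.4908
Minimum integer c = ⌊3.4908⌋ + 1 = 4
Check: 4·12.49 = 49.96 > 43.6, while 3·12.49 = 37.47 ≤ 43.6

Final: 4 servers


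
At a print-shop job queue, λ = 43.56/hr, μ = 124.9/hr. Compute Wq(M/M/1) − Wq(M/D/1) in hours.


ρ = 43.56/124.9 = 0.3488
Wq(M/M/1) = ρ/(μ−λ) = 0.3488/81.34 = 0.004288 hr
Wq(M/D/1) = ρ/(2(μ−λ)) = 0.002144 hr
Savings = 0.004288 − 0.002144 = 0.002144 hr

Final: 0.002144 hr


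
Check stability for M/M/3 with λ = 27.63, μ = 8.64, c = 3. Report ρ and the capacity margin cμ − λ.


Total capacity cμ = 3·8.64 = 25.92/hr
ρ = λ/(cμ) = 27.63/25.92 = 1.0660
Stable ⇔ ρ < 1: NO
Spare capacity = cμ − λ = 25.92 − 27.63 = -1.71/hr

Final: ρ = 1.0660; unstable; margin = -1.71/hr


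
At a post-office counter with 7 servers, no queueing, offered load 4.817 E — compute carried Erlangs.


B(7,4.817) = 0.109157 (Erlang-B)
Carried load = a(1 − B) = 4.817·(1 − 0.109157) = 4.817·0.890843 = 4.2912 E

Final: 4.2912 Erlangs


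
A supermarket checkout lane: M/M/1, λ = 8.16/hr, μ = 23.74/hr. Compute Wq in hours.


ρ = 8.16/23.74 = 0.3437
Wq = ρ/(μ−λ) = 0.3437/(23.74 − 8.16) = 0.3437/15.58 = 0.02206 hr

Final: 0.02206 hr


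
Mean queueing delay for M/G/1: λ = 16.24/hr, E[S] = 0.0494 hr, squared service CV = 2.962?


ρ = λ·E[S] = 16.24·0.0494 = 0.8023
E[S²] = E[S]²(1+C_s²) = 0.0494²·(1+2.962) = 0.009669
Wq = λ·E[S²]/(2(1−ρ)) = 16.24·0.009669/(2·0.1977) = 0.39703 hr

Final: 0.39703 hr


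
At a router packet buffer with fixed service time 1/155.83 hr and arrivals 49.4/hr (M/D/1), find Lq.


ρ = 49.4/155.83 = 0.3170
M/D/1: Lq = ρ²/(2(1−ρ)) = 0.1005/(2·0.6830) = 0.07357

Final: 0.07357


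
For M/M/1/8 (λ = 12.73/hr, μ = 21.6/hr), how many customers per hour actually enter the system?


ρ = 0.5894; P_K = (1−ρ)ρ^8/(1−ρ^9) = 0.006028
λ_eff = λ(1 − P_K) = 12.73·(1 − 0.006028) = 12.73·0.993972 = 12.6533 /hr

Final: 12.6533 /hr


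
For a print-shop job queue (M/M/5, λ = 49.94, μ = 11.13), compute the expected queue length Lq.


a = λ/μ = 4.4870; ρ = a/5 = 0.8974
P₀ = 0.005123
Lq = P₀·a^c·ρ / (c!·(1−ρ)²) = 0.005123·1818.72430·0.8974/(120·0.01053)
= 6.61797

Final: 6.61797


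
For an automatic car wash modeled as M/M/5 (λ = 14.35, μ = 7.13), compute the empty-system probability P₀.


a = λ/μ = 14.35/7.13 = 2.0126; ρ = a/c = 0.4025
Σ_{k=0}^{4} a^k/k! (terms k=0..4) = 1.00000 + 2.01262 + 2.02533 + 1.35874 + 0.68366 = 7.08034
Tail: a^5/(5!(1−ρ)) = 33.02265/(120·0.5975) = 0.46059
P₀ = 1/(7.08034 + 0.46059) = 1/7.54093 = 0.132610

Final: 0.132610


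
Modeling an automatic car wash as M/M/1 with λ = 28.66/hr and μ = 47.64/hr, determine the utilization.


ρ = λ/μ = 28.66/47.64 = 0.6016

Final: 0.6016


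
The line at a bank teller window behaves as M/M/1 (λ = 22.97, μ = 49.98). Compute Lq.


ρ = 22.97/49.98 = 0.4596
Lq = ρ²/(1−ρ) = 0.2112/0.5404 = 0.3908

Final: 0.3908


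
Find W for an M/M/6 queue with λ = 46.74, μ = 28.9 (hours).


a = 1.6173; ρ = 0.2696; P₀ = 0.198354
Lq = P₀·a^c·ρ/(c!(1−ρ)²) = 0.002491
Wq = Lq/λ = 0.002491/46.74 = 0.00005329 hr
W = Wq + 1/μ = 0.00005329 + 0.03460 = 0.03466 hr

Final: 0.03466 hr


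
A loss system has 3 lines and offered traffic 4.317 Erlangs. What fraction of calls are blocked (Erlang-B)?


B(c,a) = (a^c/c!) / Σ_{k=0}^{c} a^k/k!
a^3/3! = 13.408954
Σ terms (k=0..3): 1.00000 + 4.31700 + 9.31824 + 13.40895 = 28.044198
B = 13.408954/28.044198 = 0.478136

Final: 0.478136


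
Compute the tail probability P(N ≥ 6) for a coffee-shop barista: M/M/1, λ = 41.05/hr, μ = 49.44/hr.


ρ = 41.05/49.44 = 0.8303
P(N ≥ n) = ρ^n = 0.8303^6 = 0.327649

Final: 0.327649


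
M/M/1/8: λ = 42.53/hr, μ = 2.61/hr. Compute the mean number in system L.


ρ = 42.53/2.61 = 16.2950
L = ρ[1 − (K+1)ρ^K + Kρ^(K+1)] / [(1−ρ)(1−ρ^(K+1))]
Numerator: 16.2950·(1 − 9·4970945515.099200 + 8·81001652397.382751) = 9830372949009.009766
Denominator: (-15.2950)·(-81001652396.382751) = 1238921825158.467285
L = 9830372949009.009766/1238921825158.467285 = 7.9346

Final: 7.9346


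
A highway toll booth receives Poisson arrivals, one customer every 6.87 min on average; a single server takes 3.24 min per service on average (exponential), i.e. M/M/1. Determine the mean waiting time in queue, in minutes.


λ = 60/6.87 = 8.7336 /hr
μ = 60/3.24 = 18.5185 /hr
ρ = λ/μ = 8.7336/18.5185 = 0.4716
Wq = ρ/(μ−λ) = 0.4716/(18.5185−8.7336) = 0.04820 hr
In minutes: 0.04820·60 = 2.892 min

Final: 2.892 min


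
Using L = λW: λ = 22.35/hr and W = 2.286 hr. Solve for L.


L = λW = 22.35·2.286 = 51.0921

Final: 51.0921


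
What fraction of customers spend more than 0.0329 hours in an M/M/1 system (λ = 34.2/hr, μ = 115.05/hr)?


W ~ Exponential(μ−λ) for M/M/1.
μ − λ = 115.05 − 34.2 = 80.8500
P(W > t) = e^{−(μ−λ)t} = e^{−2.6600} = 0.069951

Final: 0.069951


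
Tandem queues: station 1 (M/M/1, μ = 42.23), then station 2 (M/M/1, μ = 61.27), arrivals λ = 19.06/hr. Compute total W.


Each node sees arrival rate λ = 19.06/hr (tandem ⇒ throughput preserved).
W₁ = 1/(μ₁−λ) = 1/(42.23−19.06) = 0.04316 hr
W₂ = 1/(μ₂−λ) = 1/(61.27−19.06) = 0.02369 hr
W_total = W₁ + W₂ = 0.04316 + 0.02369 = 0.06685 hr

Final: 0.06685 hr


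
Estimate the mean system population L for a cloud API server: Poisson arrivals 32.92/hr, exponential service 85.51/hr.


ρ = λ/μ = 32.92/85.51 = 0.3850
L = ρ/(1−ρ) = 0.3850/(1 − 0.3850) = 0.3850/0.6150 = 0.6260

Final: 0.6260


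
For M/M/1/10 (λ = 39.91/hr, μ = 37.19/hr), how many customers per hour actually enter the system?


ρ = 1.0731; P_K = (1−ρ)ρ^10/(1−ρ^11) = 0.126218
λ_eff = λ(1 − P_K) = 39.91·(1 − 0.126218) = 39.91·0.873782 = 34.8727 /hr

Final: 34.8727 /hr


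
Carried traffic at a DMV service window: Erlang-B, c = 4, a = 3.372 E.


B(4,3.372) = 0.246718 (Erlang-B)
Carried load = a(1 − B) = 3.372·(1 − 0.246718) = 3.372·0.753282 = 2.5401 E

Final: 2.5401 Erlangs


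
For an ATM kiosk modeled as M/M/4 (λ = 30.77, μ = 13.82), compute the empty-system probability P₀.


a = λ/μ = 30.77/13.82 = 2.2265; ρ = a/c = 0.5566
Σ_{k=0}^{3} a^k/k! (terms k=0..3) = 1.00000 + 2.22648 + 2.47861 + 1.83953 = 7.54463
Tail: a^4/(4!(1−ρ)) = 24.57411/(24·0.4434) = 2.30936
P₀ = 1/(7.54463 + 2.30936) = 1/9.85399 = 0.101482

Final: 0.101482


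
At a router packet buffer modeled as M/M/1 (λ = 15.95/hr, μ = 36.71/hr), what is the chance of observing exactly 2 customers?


ρ = 15.95/36.71 = 0.4345
P_n = (1−ρ)·ρ^n = (1 − 0.4345)·0.4345^2 = 0.5655·0.188779 = 0.106757

Final: 0.106757


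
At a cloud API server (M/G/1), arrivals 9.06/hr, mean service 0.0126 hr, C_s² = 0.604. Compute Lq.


ρ = λ·E[S] = 9.06·0.0126 = 0.1142
Lq = ρ²(1+C_s²)/(2(1−ρ)) = 0.01303·(1+0.604)/(2·0.8858)
= 0.01303·1.6040/1.7717 = 0.01180

Final: 0.01180


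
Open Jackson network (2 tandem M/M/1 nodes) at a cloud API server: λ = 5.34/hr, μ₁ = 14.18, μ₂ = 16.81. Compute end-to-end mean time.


Each node sees arrival rate λ = 5.34/hr (tandem ⇒ throughput preserved).
W₁ = 1/(μ₁−λ) = 1/(14.18−5.34) = 0.11312 hr
W₂ = 1/(μ₂−λ) = 1/(16.81−5.34) = 0.08718 hr
W_total = W₁ + W₂ = 0.11312 + 0.08718 = 0.20031 hr

Final: 0.20031 hr
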